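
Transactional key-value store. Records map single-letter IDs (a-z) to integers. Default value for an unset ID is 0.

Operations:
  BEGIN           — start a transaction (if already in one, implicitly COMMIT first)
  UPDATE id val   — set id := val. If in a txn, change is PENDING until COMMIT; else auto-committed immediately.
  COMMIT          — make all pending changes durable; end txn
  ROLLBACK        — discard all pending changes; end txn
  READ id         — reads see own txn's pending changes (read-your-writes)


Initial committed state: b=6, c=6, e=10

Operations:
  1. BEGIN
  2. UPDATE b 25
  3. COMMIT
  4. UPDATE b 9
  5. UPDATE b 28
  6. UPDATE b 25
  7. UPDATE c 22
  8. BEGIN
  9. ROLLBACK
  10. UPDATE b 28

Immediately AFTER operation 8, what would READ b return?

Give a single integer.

Initial committed: {b=6, c=6, e=10}
Op 1: BEGIN: in_txn=True, pending={}
Op 2: UPDATE b=25 (pending; pending now {b=25})
Op 3: COMMIT: merged ['b'] into committed; committed now {b=25, c=6, e=10}
Op 4: UPDATE b=9 (auto-commit; committed b=9)
Op 5: UPDATE b=28 (auto-commit; committed b=28)
Op 6: UPDATE b=25 (auto-commit; committed b=25)
Op 7: UPDATE c=22 (auto-commit; committed c=22)
Op 8: BEGIN: in_txn=True, pending={}
After op 8: visible(b) = 25 (pending={}, committed={b=25, c=22, e=10})

Answer: 25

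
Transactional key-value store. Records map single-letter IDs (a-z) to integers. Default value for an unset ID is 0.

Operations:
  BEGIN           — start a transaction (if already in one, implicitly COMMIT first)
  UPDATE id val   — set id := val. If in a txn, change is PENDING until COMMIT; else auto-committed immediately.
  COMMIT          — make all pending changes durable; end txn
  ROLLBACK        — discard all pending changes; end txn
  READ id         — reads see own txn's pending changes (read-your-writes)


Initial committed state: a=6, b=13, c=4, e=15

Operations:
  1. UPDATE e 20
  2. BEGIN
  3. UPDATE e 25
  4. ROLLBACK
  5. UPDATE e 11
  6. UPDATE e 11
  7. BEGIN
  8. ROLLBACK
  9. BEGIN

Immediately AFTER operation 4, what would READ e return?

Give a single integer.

Answer: 20

Derivation:
Initial committed: {a=6, b=13, c=4, e=15}
Op 1: UPDATE e=20 (auto-commit; committed e=20)
Op 2: BEGIN: in_txn=True, pending={}
Op 3: UPDATE e=25 (pending; pending now {e=25})
Op 4: ROLLBACK: discarded pending ['e']; in_txn=False
After op 4: visible(e) = 20 (pending={}, committed={a=6, b=13, c=4, e=20})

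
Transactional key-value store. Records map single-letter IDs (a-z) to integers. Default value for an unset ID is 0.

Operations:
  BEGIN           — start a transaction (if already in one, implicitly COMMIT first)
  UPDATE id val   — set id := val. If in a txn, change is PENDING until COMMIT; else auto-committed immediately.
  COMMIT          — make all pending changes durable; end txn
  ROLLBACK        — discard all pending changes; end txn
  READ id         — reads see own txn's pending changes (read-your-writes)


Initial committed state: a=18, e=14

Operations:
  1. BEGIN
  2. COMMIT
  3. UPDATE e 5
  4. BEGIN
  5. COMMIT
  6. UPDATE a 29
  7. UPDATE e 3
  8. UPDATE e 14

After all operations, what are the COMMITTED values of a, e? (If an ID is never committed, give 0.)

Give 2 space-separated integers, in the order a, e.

Answer: 29 14

Derivation:
Initial committed: {a=18, e=14}
Op 1: BEGIN: in_txn=True, pending={}
Op 2: COMMIT: merged [] into committed; committed now {a=18, e=14}
Op 3: UPDATE e=5 (auto-commit; committed e=5)
Op 4: BEGIN: in_txn=True, pending={}
Op 5: COMMIT: merged [] into committed; committed now {a=18, e=5}
Op 6: UPDATE a=29 (auto-commit; committed a=29)
Op 7: UPDATE e=3 (auto-commit; committed e=3)
Op 8: UPDATE e=14 (auto-commit; committed e=14)
Final committed: {a=29, e=14}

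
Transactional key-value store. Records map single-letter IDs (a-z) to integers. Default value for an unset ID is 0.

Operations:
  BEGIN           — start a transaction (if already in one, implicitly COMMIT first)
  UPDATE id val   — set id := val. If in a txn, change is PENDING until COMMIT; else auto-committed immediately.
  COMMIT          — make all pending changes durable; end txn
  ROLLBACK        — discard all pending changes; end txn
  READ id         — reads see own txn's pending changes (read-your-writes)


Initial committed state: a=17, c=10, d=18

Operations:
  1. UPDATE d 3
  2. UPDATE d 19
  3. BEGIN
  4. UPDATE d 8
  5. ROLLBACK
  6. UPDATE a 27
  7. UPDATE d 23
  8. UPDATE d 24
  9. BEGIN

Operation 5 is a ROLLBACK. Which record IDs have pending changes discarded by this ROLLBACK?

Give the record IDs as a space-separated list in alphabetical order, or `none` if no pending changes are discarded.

Answer: d

Derivation:
Initial committed: {a=17, c=10, d=18}
Op 1: UPDATE d=3 (auto-commit; committed d=3)
Op 2: UPDATE d=19 (auto-commit; committed d=19)
Op 3: BEGIN: in_txn=True, pending={}
Op 4: UPDATE d=8 (pending; pending now {d=8})
Op 5: ROLLBACK: discarded pending ['d']; in_txn=False
Op 6: UPDATE a=27 (auto-commit; committed a=27)
Op 7: UPDATE d=23 (auto-commit; committed d=23)
Op 8: UPDATE d=24 (auto-commit; committed d=24)
Op 9: BEGIN: in_txn=True, pending={}
ROLLBACK at op 5 discards: ['d']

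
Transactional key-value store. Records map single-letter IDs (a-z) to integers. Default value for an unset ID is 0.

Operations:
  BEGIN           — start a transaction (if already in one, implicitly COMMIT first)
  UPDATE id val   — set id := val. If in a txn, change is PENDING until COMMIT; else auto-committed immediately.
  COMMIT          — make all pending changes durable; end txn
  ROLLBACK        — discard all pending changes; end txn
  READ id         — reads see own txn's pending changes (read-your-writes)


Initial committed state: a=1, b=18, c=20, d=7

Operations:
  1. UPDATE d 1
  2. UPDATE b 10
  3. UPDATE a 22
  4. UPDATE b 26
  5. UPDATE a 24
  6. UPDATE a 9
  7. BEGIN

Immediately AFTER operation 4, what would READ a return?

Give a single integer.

Initial committed: {a=1, b=18, c=20, d=7}
Op 1: UPDATE d=1 (auto-commit; committed d=1)
Op 2: UPDATE b=10 (auto-commit; committed b=10)
Op 3: UPDATE a=22 (auto-commit; committed a=22)
Op 4: UPDATE b=26 (auto-commit; committed b=26)
After op 4: visible(a) = 22 (pending={}, committed={a=22, b=26, c=20, d=1})

Answer: 22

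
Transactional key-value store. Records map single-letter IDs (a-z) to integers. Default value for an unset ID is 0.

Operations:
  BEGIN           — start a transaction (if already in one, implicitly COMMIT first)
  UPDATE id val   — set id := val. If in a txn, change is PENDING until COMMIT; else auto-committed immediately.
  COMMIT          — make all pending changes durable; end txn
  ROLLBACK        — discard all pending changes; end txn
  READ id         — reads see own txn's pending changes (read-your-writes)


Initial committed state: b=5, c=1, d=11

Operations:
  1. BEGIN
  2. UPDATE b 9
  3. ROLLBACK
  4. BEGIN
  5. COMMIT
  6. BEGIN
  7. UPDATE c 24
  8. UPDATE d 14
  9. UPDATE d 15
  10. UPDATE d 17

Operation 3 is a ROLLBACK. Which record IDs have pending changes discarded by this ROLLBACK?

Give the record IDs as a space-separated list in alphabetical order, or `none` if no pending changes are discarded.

Initial committed: {b=5, c=1, d=11}
Op 1: BEGIN: in_txn=True, pending={}
Op 2: UPDATE b=9 (pending; pending now {b=9})
Op 3: ROLLBACK: discarded pending ['b']; in_txn=False
Op 4: BEGIN: in_txn=True, pending={}
Op 5: COMMIT: merged [] into committed; committed now {b=5, c=1, d=11}
Op 6: BEGIN: in_txn=True, pending={}
Op 7: UPDATE c=24 (pending; pending now {c=24})
Op 8: UPDATE d=14 (pending; pending now {c=24, d=14})
Op 9: UPDATE d=15 (pending; pending now {c=24, d=15})
Op 10: UPDATE d=17 (pending; pending now {c=24, d=17})
ROLLBACK at op 3 discards: ['b']

Answer: b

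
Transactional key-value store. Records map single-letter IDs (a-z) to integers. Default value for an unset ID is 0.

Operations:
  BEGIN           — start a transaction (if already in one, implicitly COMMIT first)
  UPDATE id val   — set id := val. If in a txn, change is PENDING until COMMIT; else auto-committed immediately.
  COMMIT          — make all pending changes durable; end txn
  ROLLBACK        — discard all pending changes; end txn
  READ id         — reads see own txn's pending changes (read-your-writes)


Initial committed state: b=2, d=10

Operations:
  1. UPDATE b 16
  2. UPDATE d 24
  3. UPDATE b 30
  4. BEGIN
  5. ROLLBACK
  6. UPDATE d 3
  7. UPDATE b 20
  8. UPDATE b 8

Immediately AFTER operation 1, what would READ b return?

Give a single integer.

Initial committed: {b=2, d=10}
Op 1: UPDATE b=16 (auto-commit; committed b=16)
After op 1: visible(b) = 16 (pending={}, committed={b=16, d=10})

Answer: 16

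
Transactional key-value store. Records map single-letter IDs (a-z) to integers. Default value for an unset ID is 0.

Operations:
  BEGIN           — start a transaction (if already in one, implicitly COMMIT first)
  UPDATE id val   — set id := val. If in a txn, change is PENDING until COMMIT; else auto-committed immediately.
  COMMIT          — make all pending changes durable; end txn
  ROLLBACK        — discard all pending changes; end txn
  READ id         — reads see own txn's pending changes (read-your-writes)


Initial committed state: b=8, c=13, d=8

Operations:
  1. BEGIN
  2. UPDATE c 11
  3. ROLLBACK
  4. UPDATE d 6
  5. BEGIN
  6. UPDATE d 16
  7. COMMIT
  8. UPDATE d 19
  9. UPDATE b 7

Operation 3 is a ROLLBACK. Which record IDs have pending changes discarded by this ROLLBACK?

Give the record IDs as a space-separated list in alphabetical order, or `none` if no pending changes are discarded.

Answer: c

Derivation:
Initial committed: {b=8, c=13, d=8}
Op 1: BEGIN: in_txn=True, pending={}
Op 2: UPDATE c=11 (pending; pending now {c=11})
Op 3: ROLLBACK: discarded pending ['c']; in_txn=False
Op 4: UPDATE d=6 (auto-commit; committed d=6)
Op 5: BEGIN: in_txn=True, pending={}
Op 6: UPDATE d=16 (pending; pending now {d=16})
Op 7: COMMIT: merged ['d'] into committed; committed now {b=8, c=13, d=16}
Op 8: UPDATE d=19 (auto-commit; committed d=19)
Op 9: UPDATE b=7 (auto-commit; committed b=7)
ROLLBACK at op 3 discards: ['c']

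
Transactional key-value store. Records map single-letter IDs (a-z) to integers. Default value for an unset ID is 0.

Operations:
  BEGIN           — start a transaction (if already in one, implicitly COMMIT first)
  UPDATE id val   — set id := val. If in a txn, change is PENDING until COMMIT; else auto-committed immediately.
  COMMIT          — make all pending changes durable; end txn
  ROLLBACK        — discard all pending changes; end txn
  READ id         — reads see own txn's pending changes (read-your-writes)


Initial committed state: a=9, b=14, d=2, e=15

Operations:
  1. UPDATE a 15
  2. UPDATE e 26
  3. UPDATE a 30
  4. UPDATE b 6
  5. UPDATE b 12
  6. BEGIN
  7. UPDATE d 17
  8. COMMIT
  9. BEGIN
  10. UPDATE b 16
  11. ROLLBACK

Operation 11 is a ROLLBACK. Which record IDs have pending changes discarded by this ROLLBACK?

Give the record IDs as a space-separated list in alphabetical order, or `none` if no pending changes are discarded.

Initial committed: {a=9, b=14, d=2, e=15}
Op 1: UPDATE a=15 (auto-commit; committed a=15)
Op 2: UPDATE e=26 (auto-commit; committed e=26)
Op 3: UPDATE a=30 (auto-commit; committed a=30)
Op 4: UPDATE b=6 (auto-commit; committed b=6)
Op 5: UPDATE b=12 (auto-commit; committed b=12)
Op 6: BEGIN: in_txn=True, pending={}
Op 7: UPDATE d=17 (pending; pending now {d=17})
Op 8: COMMIT: merged ['d'] into committed; committed now {a=30, b=12, d=17, e=26}
Op 9: BEGIN: in_txn=True, pending={}
Op 10: UPDATE b=16 (pending; pending now {b=16})
Op 11: ROLLBACK: discarded pending ['b']; in_txn=False
ROLLBACK at op 11 discards: ['b']

Answer: b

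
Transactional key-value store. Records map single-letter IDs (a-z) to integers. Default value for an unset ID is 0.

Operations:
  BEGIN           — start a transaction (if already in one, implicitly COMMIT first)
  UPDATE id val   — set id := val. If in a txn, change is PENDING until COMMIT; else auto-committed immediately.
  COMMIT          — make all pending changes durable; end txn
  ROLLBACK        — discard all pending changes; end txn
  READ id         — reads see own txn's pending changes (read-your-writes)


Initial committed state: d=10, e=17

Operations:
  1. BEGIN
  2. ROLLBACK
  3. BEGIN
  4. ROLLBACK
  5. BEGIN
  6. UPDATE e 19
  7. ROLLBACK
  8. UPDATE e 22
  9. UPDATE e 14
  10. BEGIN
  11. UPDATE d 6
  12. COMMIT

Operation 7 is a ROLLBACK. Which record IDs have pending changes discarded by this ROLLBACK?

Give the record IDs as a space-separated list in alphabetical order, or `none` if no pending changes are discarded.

Initial committed: {d=10, e=17}
Op 1: BEGIN: in_txn=True, pending={}
Op 2: ROLLBACK: discarded pending []; in_txn=False
Op 3: BEGIN: in_txn=True, pending={}
Op 4: ROLLBACK: discarded pending []; in_txn=False
Op 5: BEGIN: in_txn=True, pending={}
Op 6: UPDATE e=19 (pending; pending now {e=19})
Op 7: ROLLBACK: discarded pending ['e']; in_txn=False
Op 8: UPDATE e=22 (auto-commit; committed e=22)
Op 9: UPDATE e=14 (auto-commit; committed e=14)
Op 10: BEGIN: in_txn=True, pending={}
Op 11: UPDATE d=6 (pending; pending now {d=6})
Op 12: COMMIT: merged ['d'] into committed; committed now {d=6, e=14}
ROLLBACK at op 7 discards: ['e']

Answer: e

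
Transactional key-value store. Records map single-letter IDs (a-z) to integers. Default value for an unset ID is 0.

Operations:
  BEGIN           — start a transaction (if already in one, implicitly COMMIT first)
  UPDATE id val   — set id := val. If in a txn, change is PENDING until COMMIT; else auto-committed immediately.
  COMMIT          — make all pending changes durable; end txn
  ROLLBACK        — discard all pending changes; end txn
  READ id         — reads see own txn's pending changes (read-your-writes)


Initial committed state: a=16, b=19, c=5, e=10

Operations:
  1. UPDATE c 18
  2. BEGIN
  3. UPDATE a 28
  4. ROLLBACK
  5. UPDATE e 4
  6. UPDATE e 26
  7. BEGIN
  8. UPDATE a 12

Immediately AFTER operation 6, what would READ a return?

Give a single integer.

Answer: 16

Derivation:
Initial committed: {a=16, b=19, c=5, e=10}
Op 1: UPDATE c=18 (auto-commit; committed c=18)
Op 2: BEGIN: in_txn=True, pending={}
Op 3: UPDATE a=28 (pending; pending now {a=28})
Op 4: ROLLBACK: discarded pending ['a']; in_txn=False
Op 5: UPDATE e=4 (auto-commit; committed e=4)
Op 6: UPDATE e=26 (auto-commit; committed e=26)
After op 6: visible(a) = 16 (pending={}, committed={a=16, b=19, c=18, e=26})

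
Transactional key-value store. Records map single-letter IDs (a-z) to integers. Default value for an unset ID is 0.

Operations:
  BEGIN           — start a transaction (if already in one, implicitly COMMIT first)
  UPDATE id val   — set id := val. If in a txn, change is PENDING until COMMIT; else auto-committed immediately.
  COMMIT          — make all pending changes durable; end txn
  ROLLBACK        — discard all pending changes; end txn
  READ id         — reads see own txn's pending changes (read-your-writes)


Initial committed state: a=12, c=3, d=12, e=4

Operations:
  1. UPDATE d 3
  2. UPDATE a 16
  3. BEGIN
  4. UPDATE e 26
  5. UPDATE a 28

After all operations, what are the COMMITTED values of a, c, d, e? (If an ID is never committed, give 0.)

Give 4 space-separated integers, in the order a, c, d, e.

Answer: 16 3 3 4

Derivation:
Initial committed: {a=12, c=3, d=12, e=4}
Op 1: UPDATE d=3 (auto-commit; committed d=3)
Op 2: UPDATE a=16 (auto-commit; committed a=16)
Op 3: BEGIN: in_txn=True, pending={}
Op 4: UPDATE e=26 (pending; pending now {e=26})
Op 5: UPDATE a=28 (pending; pending now {a=28, e=26})
Final committed: {a=16, c=3, d=3, e=4}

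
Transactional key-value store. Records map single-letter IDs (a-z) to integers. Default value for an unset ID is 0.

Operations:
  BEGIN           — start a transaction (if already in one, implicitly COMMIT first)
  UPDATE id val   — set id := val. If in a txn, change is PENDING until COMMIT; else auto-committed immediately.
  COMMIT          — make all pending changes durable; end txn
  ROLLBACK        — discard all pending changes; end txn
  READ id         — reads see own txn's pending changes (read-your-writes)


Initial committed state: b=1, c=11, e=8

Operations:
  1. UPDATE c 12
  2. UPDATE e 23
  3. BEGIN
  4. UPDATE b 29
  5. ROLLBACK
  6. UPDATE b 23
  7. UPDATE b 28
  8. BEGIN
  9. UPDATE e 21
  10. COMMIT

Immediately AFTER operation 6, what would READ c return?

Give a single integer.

Answer: 12

Derivation:
Initial committed: {b=1, c=11, e=8}
Op 1: UPDATE c=12 (auto-commit; committed c=12)
Op 2: UPDATE e=23 (auto-commit; committed e=23)
Op 3: BEGIN: in_txn=True, pending={}
Op 4: UPDATE b=29 (pending; pending now {b=29})
Op 5: ROLLBACK: discarded pending ['b']; in_txn=False
Op 6: UPDATE b=23 (auto-commit; committed b=23)
After op 6: visible(c) = 12 (pending={}, committed={b=23, c=12, e=23})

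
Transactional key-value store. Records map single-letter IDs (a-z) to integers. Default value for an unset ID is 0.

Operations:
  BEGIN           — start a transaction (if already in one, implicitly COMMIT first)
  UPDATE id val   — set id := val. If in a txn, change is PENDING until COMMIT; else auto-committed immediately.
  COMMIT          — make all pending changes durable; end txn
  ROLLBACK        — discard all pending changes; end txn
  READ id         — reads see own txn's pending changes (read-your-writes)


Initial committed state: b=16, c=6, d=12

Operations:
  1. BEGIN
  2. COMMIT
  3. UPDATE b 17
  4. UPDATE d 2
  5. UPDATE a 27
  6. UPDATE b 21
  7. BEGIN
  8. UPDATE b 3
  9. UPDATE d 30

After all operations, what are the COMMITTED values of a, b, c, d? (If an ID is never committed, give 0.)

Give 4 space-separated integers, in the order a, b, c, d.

Initial committed: {b=16, c=6, d=12}
Op 1: BEGIN: in_txn=True, pending={}
Op 2: COMMIT: merged [] into committed; committed now {b=16, c=6, d=12}
Op 3: UPDATE b=17 (auto-commit; committed b=17)
Op 4: UPDATE d=2 (auto-commit; committed d=2)
Op 5: UPDATE a=27 (auto-commit; committed a=27)
Op 6: UPDATE b=21 (auto-commit; committed b=21)
Op 7: BEGIN: in_txn=True, pending={}
Op 8: UPDATE b=3 (pending; pending now {b=3})
Op 9: UPDATE d=30 (pending; pending now {b=3, d=30})
Final committed: {a=27, b=21, c=6, d=2}

Answer: 27 21 6 2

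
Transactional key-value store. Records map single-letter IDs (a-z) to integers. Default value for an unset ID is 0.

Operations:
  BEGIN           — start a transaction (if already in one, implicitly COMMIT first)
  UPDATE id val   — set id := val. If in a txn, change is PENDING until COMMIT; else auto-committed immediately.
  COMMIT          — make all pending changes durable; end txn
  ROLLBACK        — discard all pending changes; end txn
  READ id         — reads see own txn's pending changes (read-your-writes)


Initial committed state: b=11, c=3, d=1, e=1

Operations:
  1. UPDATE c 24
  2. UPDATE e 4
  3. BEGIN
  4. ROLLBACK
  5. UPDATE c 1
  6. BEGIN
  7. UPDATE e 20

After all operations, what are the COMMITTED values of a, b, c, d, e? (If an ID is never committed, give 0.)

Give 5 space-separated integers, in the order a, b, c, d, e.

Answer: 0 11 1 1 4

Derivation:
Initial committed: {b=11, c=3, d=1, e=1}
Op 1: UPDATE c=24 (auto-commit; committed c=24)
Op 2: UPDATE e=4 (auto-commit; committed e=4)
Op 3: BEGIN: in_txn=True, pending={}
Op 4: ROLLBACK: discarded pending []; in_txn=False
Op 5: UPDATE c=1 (auto-commit; committed c=1)
Op 6: BEGIN: in_txn=True, pending={}
Op 7: UPDATE e=20 (pending; pending now {e=20})
Final committed: {b=11, c=1, d=1, e=4}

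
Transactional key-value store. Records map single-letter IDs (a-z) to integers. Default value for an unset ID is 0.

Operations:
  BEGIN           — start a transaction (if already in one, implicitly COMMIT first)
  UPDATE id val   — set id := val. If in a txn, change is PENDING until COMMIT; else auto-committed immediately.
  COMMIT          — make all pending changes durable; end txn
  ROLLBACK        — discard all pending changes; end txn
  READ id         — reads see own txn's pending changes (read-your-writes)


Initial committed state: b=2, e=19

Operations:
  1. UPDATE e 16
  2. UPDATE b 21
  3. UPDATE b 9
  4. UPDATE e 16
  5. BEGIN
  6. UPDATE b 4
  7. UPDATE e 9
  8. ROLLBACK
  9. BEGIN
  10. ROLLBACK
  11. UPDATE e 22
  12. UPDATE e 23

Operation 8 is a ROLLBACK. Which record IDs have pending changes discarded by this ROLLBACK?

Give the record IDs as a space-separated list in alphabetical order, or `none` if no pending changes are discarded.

Answer: b e

Derivation:
Initial committed: {b=2, e=19}
Op 1: UPDATE e=16 (auto-commit; committed e=16)
Op 2: UPDATE b=21 (auto-commit; committed b=21)
Op 3: UPDATE b=9 (auto-commit; committed b=9)
Op 4: UPDATE e=16 (auto-commit; committed e=16)
Op 5: BEGIN: in_txn=True, pending={}
Op 6: UPDATE b=4 (pending; pending now {b=4})
Op 7: UPDATE e=9 (pending; pending now {b=4, e=9})
Op 8: ROLLBACK: discarded pending ['b', 'e']; in_txn=False
Op 9: BEGIN: in_txn=True, pending={}
Op 10: ROLLBACK: discarded pending []; in_txn=False
Op 11: UPDATE e=22 (auto-commit; committed e=22)
Op 12: UPDATE e=23 (auto-commit; committed e=23)
ROLLBACK at op 8 discards: ['b', 'e']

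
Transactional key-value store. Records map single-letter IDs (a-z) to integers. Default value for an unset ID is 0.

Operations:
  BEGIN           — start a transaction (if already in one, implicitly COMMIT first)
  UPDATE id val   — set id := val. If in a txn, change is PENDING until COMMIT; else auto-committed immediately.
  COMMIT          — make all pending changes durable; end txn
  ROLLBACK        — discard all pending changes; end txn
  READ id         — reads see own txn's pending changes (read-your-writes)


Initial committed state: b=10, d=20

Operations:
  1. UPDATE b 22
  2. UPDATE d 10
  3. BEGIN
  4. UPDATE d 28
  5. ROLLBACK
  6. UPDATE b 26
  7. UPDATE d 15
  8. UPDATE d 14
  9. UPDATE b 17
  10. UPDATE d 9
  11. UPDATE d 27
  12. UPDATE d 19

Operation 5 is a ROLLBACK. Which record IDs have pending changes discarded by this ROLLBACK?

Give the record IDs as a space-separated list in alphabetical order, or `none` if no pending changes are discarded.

Initial committed: {b=10, d=20}
Op 1: UPDATE b=22 (auto-commit; committed b=22)
Op 2: UPDATE d=10 (auto-commit; committed d=10)
Op 3: BEGIN: in_txn=True, pending={}
Op 4: UPDATE d=28 (pending; pending now {d=28})
Op 5: ROLLBACK: discarded pending ['d']; in_txn=False
Op 6: UPDATE b=26 (auto-commit; committed b=26)
Op 7: UPDATE d=15 (auto-commit; committed d=15)
Op 8: UPDATE d=14 (auto-commit; committed d=14)
Op 9: UPDATE b=17 (auto-commit; committed b=17)
Op 10: UPDATE d=9 (auto-commit; committed d=9)
Op 11: UPDATE d=27 (auto-commit; committed d=27)
Op 12: UPDATE d=19 (auto-commit; committed d=19)
ROLLBACK at op 5 discards: ['d']

Answer: d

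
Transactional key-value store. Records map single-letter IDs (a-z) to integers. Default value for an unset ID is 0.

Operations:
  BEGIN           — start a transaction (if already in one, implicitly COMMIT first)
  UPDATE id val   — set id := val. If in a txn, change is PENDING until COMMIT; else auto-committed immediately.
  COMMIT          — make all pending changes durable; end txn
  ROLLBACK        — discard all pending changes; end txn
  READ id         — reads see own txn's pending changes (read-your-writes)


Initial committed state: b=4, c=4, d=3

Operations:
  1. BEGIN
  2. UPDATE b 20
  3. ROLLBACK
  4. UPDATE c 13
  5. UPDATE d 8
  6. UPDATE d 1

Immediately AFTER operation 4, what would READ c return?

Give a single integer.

Initial committed: {b=4, c=4, d=3}
Op 1: BEGIN: in_txn=True, pending={}
Op 2: UPDATE b=20 (pending; pending now {b=20})
Op 3: ROLLBACK: discarded pending ['b']; in_txn=False
Op 4: UPDATE c=13 (auto-commit; committed c=13)
After op 4: visible(c) = 13 (pending={}, committed={b=4, c=13, d=3})

Answer: 13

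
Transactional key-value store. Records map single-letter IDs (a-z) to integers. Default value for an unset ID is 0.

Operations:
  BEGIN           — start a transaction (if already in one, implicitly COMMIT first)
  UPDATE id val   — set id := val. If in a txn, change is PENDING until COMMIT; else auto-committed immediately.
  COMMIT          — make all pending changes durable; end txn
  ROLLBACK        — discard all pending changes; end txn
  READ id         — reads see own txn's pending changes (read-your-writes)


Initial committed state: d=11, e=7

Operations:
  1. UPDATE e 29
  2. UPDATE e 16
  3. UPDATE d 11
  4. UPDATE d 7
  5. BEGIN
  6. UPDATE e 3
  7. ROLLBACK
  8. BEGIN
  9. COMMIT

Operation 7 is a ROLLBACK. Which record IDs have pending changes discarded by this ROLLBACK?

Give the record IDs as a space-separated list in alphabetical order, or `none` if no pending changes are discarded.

Initial committed: {d=11, e=7}
Op 1: UPDATE e=29 (auto-commit; committed e=29)
Op 2: UPDATE e=16 (auto-commit; committed e=16)
Op 3: UPDATE d=11 (auto-commit; committed d=11)
Op 4: UPDATE d=7 (auto-commit; committed d=7)
Op 5: BEGIN: in_txn=True, pending={}
Op 6: UPDATE e=3 (pending; pending now {e=3})
Op 7: ROLLBACK: discarded pending ['e']; in_txn=False
Op 8: BEGIN: in_txn=True, pending={}
Op 9: COMMIT: merged [] into committed; committed now {d=7, e=16}
ROLLBACK at op 7 discards: ['e']

Answer: e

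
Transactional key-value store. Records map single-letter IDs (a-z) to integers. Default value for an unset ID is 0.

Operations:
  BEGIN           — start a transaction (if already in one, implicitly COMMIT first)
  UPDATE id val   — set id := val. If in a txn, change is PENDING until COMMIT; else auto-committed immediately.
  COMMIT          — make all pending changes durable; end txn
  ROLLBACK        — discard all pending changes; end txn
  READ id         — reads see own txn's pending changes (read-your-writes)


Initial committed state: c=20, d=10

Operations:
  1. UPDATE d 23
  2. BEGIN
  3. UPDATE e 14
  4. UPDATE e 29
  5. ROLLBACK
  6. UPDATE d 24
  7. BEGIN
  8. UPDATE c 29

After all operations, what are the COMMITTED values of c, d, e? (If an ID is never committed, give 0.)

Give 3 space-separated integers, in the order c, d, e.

Answer: 20 24 0

Derivation:
Initial committed: {c=20, d=10}
Op 1: UPDATE d=23 (auto-commit; committed d=23)
Op 2: BEGIN: in_txn=True, pending={}
Op 3: UPDATE e=14 (pending; pending now {e=14})
Op 4: UPDATE e=29 (pending; pending now {e=29})
Op 5: ROLLBACK: discarded pending ['e']; in_txn=False
Op 6: UPDATE d=24 (auto-commit; committed d=24)
Op 7: BEGIN: in_txn=True, pending={}
Op 8: UPDATE c=29 (pending; pending now {c=29})
Final committed: {c=20, d=24}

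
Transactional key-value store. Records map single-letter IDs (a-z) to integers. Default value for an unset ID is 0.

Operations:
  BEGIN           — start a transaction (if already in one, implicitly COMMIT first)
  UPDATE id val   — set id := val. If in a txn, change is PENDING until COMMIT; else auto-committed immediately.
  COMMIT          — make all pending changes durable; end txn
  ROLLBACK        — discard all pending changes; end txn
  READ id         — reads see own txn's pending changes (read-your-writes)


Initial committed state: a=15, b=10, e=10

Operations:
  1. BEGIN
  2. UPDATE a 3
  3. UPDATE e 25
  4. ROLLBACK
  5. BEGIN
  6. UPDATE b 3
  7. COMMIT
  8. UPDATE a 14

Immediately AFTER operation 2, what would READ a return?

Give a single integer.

Answer: 3

Derivation:
Initial committed: {a=15, b=10, e=10}
Op 1: BEGIN: in_txn=True, pending={}
Op 2: UPDATE a=3 (pending; pending now {a=3})
After op 2: visible(a) = 3 (pending={a=3}, committed={a=15, b=10, e=10})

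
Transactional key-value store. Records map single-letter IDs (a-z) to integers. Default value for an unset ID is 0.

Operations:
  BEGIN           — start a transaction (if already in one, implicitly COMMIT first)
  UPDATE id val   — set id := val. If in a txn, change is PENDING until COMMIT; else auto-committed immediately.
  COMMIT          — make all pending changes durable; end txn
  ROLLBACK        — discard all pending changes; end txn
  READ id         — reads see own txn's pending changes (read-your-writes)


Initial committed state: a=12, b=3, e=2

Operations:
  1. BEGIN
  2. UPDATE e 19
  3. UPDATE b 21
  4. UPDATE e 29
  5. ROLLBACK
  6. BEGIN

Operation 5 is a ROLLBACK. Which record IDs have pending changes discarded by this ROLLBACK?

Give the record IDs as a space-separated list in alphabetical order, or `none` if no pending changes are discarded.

Initial committed: {a=12, b=3, e=2}
Op 1: BEGIN: in_txn=True, pending={}
Op 2: UPDATE e=19 (pending; pending now {e=19})
Op 3: UPDATE b=21 (pending; pending now {b=21, e=19})
Op 4: UPDATE e=29 (pending; pending now {b=21, e=29})
Op 5: ROLLBACK: discarded pending ['b', 'e']; in_txn=False
Op 6: BEGIN: in_txn=True, pending={}
ROLLBACK at op 5 discards: ['b', 'e']

Answer: b e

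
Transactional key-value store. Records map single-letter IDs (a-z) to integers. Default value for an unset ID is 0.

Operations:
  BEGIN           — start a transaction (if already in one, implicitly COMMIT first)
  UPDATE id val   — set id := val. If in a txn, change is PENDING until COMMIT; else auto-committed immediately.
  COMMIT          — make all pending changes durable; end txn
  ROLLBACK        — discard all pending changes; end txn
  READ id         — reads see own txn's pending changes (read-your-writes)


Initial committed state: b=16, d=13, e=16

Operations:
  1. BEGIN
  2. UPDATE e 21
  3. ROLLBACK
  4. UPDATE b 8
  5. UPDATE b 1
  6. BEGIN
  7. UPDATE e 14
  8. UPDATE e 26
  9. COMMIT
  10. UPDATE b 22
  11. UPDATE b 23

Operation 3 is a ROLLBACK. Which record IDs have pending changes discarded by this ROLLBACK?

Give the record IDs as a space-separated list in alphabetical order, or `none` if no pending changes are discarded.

Answer: e

Derivation:
Initial committed: {b=16, d=13, e=16}
Op 1: BEGIN: in_txn=True, pending={}
Op 2: UPDATE e=21 (pending; pending now {e=21})
Op 3: ROLLBACK: discarded pending ['e']; in_txn=False
Op 4: UPDATE b=8 (auto-commit; committed b=8)
Op 5: UPDATE b=1 (auto-commit; committed b=1)
Op 6: BEGIN: in_txn=True, pending={}
Op 7: UPDATE e=14 (pending; pending now {e=14})
Op 8: UPDATE e=26 (pending; pending now {e=26})
Op 9: COMMIT: merged ['e'] into committed; committed now {b=1, d=13, e=26}
Op 10: UPDATE b=22 (auto-commit; committed b=22)
Op 11: UPDATE b=23 (auto-commit; committed b=23)
ROLLBACK at op 3 discards: ['e']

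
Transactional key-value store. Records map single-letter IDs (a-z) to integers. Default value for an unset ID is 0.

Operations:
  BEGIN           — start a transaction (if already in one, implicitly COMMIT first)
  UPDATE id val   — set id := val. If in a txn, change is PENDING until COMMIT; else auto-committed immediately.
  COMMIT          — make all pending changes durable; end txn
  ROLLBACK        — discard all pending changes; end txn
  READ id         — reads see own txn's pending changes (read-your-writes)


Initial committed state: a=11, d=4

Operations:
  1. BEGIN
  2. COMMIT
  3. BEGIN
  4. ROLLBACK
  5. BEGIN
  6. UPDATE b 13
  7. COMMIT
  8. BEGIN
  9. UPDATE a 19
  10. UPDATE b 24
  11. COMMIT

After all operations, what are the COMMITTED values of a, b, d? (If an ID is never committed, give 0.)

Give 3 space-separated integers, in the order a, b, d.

Answer: 19 24 4

Derivation:
Initial committed: {a=11, d=4}
Op 1: BEGIN: in_txn=True, pending={}
Op 2: COMMIT: merged [] into committed; committed now {a=11, d=4}
Op 3: BEGIN: in_txn=True, pending={}
Op 4: ROLLBACK: discarded pending []; in_txn=False
Op 5: BEGIN: in_txn=True, pending={}
Op 6: UPDATE b=13 (pending; pending now {b=13})
Op 7: COMMIT: merged ['b'] into committed; committed now {a=11, b=13, d=4}
Op 8: BEGIN: in_txn=True, pending={}
Op 9: UPDATE a=19 (pending; pending now {a=19})
Op 10: UPDATE b=24 (pending; pending now {a=19, b=24})
Op 11: COMMIT: merged ['a', 'b'] into committed; committed now {a=19, b=24, d=4}
Final committed: {a=19, b=24, d=4}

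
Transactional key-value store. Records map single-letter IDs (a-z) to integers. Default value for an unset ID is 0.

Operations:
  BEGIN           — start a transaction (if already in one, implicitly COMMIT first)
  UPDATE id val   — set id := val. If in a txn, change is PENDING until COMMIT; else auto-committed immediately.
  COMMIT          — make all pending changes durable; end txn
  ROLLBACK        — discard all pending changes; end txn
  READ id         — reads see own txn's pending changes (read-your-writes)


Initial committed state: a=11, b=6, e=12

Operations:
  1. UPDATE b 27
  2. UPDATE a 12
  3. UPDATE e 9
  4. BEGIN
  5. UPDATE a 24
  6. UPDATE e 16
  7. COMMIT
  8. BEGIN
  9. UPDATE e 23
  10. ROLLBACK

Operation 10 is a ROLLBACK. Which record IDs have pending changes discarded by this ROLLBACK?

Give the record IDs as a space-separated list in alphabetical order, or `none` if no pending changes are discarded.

Answer: e

Derivation:
Initial committed: {a=11, b=6, e=12}
Op 1: UPDATE b=27 (auto-commit; committed b=27)
Op 2: UPDATE a=12 (auto-commit; committed a=12)
Op 3: UPDATE e=9 (auto-commit; committed e=9)
Op 4: BEGIN: in_txn=True, pending={}
Op 5: UPDATE a=24 (pending; pending now {a=24})
Op 6: UPDATE e=16 (pending; pending now {a=24, e=16})
Op 7: COMMIT: merged ['a', 'e'] into committed; committed now {a=24, b=27, e=16}
Op 8: BEGIN: in_txn=True, pending={}
Op 9: UPDATE e=23 (pending; pending now {e=23})
Op 10: ROLLBACK: discarded pending ['e']; in_txn=False
ROLLBACK at op 10 discards: ['e']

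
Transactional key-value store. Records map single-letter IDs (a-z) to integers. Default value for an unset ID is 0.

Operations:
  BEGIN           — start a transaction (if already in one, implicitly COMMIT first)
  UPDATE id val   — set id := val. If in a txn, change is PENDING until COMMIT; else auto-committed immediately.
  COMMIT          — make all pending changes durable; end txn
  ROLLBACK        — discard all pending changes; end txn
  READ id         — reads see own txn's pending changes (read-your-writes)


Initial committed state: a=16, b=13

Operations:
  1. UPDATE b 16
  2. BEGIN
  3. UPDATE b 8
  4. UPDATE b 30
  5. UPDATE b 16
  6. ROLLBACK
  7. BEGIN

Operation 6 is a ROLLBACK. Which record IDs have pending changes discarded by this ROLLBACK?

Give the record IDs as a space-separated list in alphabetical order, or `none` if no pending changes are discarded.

Initial committed: {a=16, b=13}
Op 1: UPDATE b=16 (auto-commit; committed b=16)
Op 2: BEGIN: in_txn=True, pending={}
Op 3: UPDATE b=8 (pending; pending now {b=8})
Op 4: UPDATE b=30 (pending; pending now {b=30})
Op 5: UPDATE b=16 (pending; pending now {b=16})
Op 6: ROLLBACK: discarded pending ['b']; in_txn=False
Op 7: BEGIN: in_txn=True, pending={}
ROLLBACK at op 6 discards: ['b']

Answer: b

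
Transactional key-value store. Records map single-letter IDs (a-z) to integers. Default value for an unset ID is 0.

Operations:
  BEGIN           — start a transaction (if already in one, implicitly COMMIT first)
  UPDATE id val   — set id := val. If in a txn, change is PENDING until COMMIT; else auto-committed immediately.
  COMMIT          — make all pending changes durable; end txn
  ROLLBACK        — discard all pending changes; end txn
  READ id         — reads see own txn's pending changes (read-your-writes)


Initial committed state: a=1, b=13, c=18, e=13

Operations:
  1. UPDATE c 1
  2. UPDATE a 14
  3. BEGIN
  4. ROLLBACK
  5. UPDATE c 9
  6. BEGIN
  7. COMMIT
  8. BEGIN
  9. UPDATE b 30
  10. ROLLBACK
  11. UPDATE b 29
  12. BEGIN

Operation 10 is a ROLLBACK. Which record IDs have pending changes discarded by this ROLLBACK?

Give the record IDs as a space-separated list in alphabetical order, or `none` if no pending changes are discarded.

Initial committed: {a=1, b=13, c=18, e=13}
Op 1: UPDATE c=1 (auto-commit; committed c=1)
Op 2: UPDATE a=14 (auto-commit; committed a=14)
Op 3: BEGIN: in_txn=True, pending={}
Op 4: ROLLBACK: discarded pending []; in_txn=False
Op 5: UPDATE c=9 (auto-commit; committed c=9)
Op 6: BEGIN: in_txn=True, pending={}
Op 7: COMMIT: merged [] into committed; committed now {a=14, b=13, c=9, e=13}
Op 8: BEGIN: in_txn=True, pending={}
Op 9: UPDATE b=30 (pending; pending now {b=30})
Op 10: ROLLBACK: discarded pending ['b']; in_txn=False
Op 11: UPDATE b=29 (auto-commit; committed b=29)
Op 12: BEGIN: in_txn=True, pending={}
ROLLBACK at op 10 discards: ['b']

Answer: b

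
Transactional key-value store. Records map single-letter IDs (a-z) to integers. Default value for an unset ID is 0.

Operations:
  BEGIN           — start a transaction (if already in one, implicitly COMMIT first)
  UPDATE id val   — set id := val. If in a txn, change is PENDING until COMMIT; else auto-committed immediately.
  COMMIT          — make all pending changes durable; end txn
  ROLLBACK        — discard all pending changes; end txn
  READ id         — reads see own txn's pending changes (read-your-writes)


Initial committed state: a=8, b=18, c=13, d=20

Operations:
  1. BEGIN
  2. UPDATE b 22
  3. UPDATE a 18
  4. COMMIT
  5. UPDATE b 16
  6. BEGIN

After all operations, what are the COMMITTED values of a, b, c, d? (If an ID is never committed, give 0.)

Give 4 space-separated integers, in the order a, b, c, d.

Answer: 18 16 13 20

Derivation:
Initial committed: {a=8, b=18, c=13, d=20}
Op 1: BEGIN: in_txn=True, pending={}
Op 2: UPDATE b=22 (pending; pending now {b=22})
Op 3: UPDATE a=18 (pending; pending now {a=18, b=22})
Op 4: COMMIT: merged ['a', 'b'] into committed; committed now {a=18, b=22, c=13, d=20}
Op 5: UPDATE b=16 (auto-commit; committed b=16)
Op 6: BEGIN: in_txn=True, pending={}
Final committed: {a=18, b=16, c=13, d=20}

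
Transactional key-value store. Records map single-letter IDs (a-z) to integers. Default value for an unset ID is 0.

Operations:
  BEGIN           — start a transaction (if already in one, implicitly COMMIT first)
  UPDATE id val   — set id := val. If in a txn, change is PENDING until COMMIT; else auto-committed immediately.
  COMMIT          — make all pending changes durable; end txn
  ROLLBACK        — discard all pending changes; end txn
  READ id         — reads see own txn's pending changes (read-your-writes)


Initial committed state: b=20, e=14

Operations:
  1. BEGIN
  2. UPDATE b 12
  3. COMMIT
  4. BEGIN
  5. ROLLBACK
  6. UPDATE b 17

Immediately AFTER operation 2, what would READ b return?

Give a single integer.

Answer: 12

Derivation:
Initial committed: {b=20, e=14}
Op 1: BEGIN: in_txn=True, pending={}
Op 2: UPDATE b=12 (pending; pending now {b=12})
After op 2: visible(b) = 12 (pending={b=12}, committed={b=20, e=14})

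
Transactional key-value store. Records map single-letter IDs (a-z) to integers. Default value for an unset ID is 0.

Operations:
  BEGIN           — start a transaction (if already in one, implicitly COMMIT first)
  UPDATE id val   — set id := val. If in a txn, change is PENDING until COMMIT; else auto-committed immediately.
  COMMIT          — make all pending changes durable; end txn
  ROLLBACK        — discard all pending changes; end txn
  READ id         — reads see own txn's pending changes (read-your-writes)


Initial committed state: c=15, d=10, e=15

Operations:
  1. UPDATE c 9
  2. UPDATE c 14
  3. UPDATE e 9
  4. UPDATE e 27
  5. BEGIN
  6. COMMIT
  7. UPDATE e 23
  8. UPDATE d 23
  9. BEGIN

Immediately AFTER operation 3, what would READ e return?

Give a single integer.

Answer: 9

Derivation:
Initial committed: {c=15, d=10, e=15}
Op 1: UPDATE c=9 (auto-commit; committed c=9)
Op 2: UPDATE c=14 (auto-commit; committed c=14)
Op 3: UPDATE e=9 (auto-commit; committed e=9)
After op 3: visible(e) = 9 (pending={}, committed={c=14, d=10, e=9})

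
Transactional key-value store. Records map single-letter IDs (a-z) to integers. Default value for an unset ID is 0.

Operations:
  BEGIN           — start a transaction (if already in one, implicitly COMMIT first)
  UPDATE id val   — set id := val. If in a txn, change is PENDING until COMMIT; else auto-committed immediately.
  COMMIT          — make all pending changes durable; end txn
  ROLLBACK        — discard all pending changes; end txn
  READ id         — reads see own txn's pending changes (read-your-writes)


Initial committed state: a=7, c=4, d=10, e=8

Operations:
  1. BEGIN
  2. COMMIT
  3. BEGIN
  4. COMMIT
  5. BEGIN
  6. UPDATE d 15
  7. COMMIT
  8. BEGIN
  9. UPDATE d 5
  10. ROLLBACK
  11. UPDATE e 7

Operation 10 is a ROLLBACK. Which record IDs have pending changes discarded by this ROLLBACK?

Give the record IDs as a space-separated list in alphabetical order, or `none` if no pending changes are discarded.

Initial committed: {a=7, c=4, d=10, e=8}
Op 1: BEGIN: in_txn=True, pending={}
Op 2: COMMIT: merged [] into committed; committed now {a=7, c=4, d=10, e=8}
Op 3: BEGIN: in_txn=True, pending={}
Op 4: COMMIT: merged [] into committed; committed now {a=7, c=4, d=10, e=8}
Op 5: BEGIN: in_txn=True, pending={}
Op 6: UPDATE d=15 (pending; pending now {d=15})
Op 7: COMMIT: merged ['d'] into committed; committed now {a=7, c=4, d=15, e=8}
Op 8: BEGIN: in_txn=True, pending={}
Op 9: UPDATE d=5 (pending; pending now {d=5})
Op 10: ROLLBACK: discarded pending ['d']; in_txn=False
Op 11: UPDATE e=7 (auto-commit; committed e=7)
ROLLBACK at op 10 discards: ['d']

Answer: d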